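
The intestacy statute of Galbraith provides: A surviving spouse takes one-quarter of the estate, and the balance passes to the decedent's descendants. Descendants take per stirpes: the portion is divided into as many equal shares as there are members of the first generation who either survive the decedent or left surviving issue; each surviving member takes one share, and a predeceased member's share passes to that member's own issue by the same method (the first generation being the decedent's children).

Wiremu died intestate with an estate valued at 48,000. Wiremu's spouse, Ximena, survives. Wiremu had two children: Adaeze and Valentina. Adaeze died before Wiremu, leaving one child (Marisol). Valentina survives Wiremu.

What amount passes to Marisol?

Marisol receives 18,000.

Ximena takes one-quarter of 48,000 = 12,000. The remaining 36,000 passes to the descendants.
The descendants' portion (36,000) is divided into 2 shares of 18,000: Valentina takes 18,000; Adaeze's 18,000 share passes to Adaeze's issue.
Adaeze's share (18,000) passes entirely to Marisol.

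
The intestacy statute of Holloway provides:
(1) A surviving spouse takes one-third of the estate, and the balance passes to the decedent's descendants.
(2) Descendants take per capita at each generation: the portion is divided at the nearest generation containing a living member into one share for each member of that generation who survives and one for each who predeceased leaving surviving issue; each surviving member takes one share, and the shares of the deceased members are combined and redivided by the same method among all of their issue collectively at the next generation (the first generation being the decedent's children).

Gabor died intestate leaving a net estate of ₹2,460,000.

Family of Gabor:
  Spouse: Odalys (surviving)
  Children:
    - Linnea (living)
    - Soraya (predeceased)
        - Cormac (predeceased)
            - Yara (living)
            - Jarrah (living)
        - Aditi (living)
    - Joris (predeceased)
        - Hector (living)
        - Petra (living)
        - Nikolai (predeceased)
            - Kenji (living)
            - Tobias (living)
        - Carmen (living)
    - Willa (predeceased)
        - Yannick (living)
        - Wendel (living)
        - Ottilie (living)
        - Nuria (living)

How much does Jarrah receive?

Jarrah receives ₹61,500.

Odalys takes one-third of ₹2,460,000 = ₹820,000. The remaining ₹1,640,000 passes to the descendants.
The descendants' portion (₹1,640,000) is divided at the children's generation into 4 shares of ₹410,000. Linnea takes ₹410,000. The 3 shares of the deceased (Soraya, Joris, and Willa) are combined into a pool of ₹1,230,000.
That pool (₹1,230,000) is divided at the grandchildren's generation into 10 shares of ₹123,000. Aditi, Hector, Petra, Carmen, Yannick, Wendel, Ottilie, and Nuria each take ₹123,000. The 2 shares of the deceased (Cormac and Nikolai) are combined into a pool of ₹246,000.
That pool (₹246,000) is divided at the great-grandchildren's generation equally among Yara, Jarrah, Kenji, and Tobias: ₹61,500 each.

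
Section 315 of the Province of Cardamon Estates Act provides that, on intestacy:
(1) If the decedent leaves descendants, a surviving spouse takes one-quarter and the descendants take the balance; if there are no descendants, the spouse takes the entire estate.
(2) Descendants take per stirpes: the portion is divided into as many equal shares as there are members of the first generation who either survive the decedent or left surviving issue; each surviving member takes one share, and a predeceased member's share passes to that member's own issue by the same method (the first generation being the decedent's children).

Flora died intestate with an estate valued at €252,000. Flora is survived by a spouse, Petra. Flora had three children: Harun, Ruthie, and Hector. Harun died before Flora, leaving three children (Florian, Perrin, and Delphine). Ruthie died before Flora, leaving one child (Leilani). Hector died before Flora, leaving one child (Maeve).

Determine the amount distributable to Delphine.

Petra takes one-quarter of €252,000 = €63,000. The remaining €189,000 passes to the descendants.
The descendants' portion (€189,000) is divided into 3 shares of €63,000: Harun's €63,000 share passes to Harun's issue; Ruthie's €63,000 share passes to Ruthie's issue; Hector's €63,000 share passes to Hector's issue.
Harun's share (€63,000) is divided into 3 shares of €21,000: Florian, Perrin, and Delphine each take €21,000.
Ruthie's share (€63,000) passes entirely to Leilani.
Hector's share (€63,000) passes entirely to Maeve.

Delphine receives €21,000.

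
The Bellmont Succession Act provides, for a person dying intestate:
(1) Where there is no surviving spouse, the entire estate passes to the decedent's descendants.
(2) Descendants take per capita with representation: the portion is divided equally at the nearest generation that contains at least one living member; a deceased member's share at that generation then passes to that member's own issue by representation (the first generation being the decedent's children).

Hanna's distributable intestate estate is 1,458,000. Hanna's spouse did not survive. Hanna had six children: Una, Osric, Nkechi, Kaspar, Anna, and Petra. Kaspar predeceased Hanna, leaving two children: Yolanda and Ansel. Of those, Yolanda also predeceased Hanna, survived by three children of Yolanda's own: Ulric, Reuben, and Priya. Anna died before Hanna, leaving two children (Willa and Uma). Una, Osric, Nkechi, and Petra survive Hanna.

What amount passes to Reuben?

The entire 1,458,000 passes to the descendants.
That amount (1,458,000) is divided into 6 shares of 243,000: Una, Osric, Nkechi, and Petra each take 243,000; Kaspar's 243,000 share passes to Kaspar's issue; Anna's 243,000 share passes to Anna's issue.
Kaspar's share (243,000) is divided into 2 shares of 121,500: Ansel takes 121,500; Yolanda's 121,500 share passes to Yolanda's issue.
Yolanda's share (121,500) is divided into 3 shares of 40,500: Ulric, Reuben, and Priya each take 40,500.
Anna's share (243,000) is divided into 2 shares of 121,500: Willa and Uma each take 121,500.

Reuben receives 40,500.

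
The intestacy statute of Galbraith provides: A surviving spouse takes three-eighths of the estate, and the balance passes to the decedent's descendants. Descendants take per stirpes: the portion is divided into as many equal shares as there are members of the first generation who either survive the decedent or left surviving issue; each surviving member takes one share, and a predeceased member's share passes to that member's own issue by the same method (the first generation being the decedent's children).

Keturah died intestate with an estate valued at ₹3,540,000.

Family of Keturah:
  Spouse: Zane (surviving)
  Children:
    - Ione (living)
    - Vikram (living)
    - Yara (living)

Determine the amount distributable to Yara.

Zane takes three-eighths of ₹3,540,000 = ₹1,327,500. The remaining ₹2,212,500 passes to the descendants.
The descendants' portion (₹2,212,500) is divided into 3 shares of ₹737,500: Ione, Vikram, and Yara each take ₹737,500.

Yara receives ₹737,500.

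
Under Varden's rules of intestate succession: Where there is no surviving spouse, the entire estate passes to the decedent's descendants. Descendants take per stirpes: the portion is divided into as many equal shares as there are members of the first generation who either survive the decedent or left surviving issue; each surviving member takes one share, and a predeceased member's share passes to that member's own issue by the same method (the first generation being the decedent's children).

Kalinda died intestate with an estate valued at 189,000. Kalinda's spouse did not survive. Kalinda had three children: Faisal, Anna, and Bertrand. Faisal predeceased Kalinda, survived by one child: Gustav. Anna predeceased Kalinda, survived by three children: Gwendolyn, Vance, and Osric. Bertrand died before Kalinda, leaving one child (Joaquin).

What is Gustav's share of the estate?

The entire 189,000 passes to the descendants.
That amount (189,000) is divided into 3 shares of 63,000: Faisal's 63,000 share passes to Faisal's issue; Anna's 63,000 share passes to Anna's issue; Bertrand's 63,000 share passes to Bertrand's issue.
Faisal's share (63,000) passes entirely to Gustav.
Anna's share (63,000) is divided into 3 shares of 21,000: Gwendolyn, Vance, and Osric each take 21,000.
Bertrand's share (63,000) passes entirely to Joaquin.

Gustav receives 63,000.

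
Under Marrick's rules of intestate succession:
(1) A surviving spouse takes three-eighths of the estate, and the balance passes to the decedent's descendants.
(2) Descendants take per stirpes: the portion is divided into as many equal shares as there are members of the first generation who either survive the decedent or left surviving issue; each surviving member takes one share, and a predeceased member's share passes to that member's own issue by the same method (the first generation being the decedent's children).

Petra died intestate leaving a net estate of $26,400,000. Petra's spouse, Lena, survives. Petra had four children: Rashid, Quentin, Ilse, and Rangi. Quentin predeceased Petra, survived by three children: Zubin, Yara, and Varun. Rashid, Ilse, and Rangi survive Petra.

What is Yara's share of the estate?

Yara receives $1,375,000.

Lena takes three-eighths of $26,400,000 = $9,900,000. The remaining $16,500,000 passes to the descendants.
The descendants' portion ($16,500,000) is divided into 4 shares of $4,125,000: Rashid, Ilse, and Rangi each take $4,125,000; Quentin's $4,125,000 share passes to Quentin's issue.
Quentin's share ($4,125,000) is divided into 3 shares of $1,375,000: Zubin, Yara, and Varun each take $1,375,000.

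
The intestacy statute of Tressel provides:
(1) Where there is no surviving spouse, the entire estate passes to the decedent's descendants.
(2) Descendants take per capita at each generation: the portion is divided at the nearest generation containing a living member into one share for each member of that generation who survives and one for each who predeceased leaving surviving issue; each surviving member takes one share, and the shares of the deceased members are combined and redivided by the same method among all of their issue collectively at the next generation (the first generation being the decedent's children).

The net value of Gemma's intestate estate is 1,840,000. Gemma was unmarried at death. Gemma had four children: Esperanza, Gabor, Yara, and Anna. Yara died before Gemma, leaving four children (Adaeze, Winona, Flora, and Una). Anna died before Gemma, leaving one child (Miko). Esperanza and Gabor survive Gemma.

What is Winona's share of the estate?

Winona receives 184,000.

The entire 1,840,000 passes to the descendants.
That amount (1,840,000) is divided at the children's generation into 4 shares of 460,000. Esperanza and Gabor each take 460,000. The 2 shares of the deceased (Yara and Anna) are combined into a pool of 920,000.
That pool (920,000) is divided at the grandchildren's generation equally among Adaeze, Winona, Flora, Una, and Miko: 184,000 each.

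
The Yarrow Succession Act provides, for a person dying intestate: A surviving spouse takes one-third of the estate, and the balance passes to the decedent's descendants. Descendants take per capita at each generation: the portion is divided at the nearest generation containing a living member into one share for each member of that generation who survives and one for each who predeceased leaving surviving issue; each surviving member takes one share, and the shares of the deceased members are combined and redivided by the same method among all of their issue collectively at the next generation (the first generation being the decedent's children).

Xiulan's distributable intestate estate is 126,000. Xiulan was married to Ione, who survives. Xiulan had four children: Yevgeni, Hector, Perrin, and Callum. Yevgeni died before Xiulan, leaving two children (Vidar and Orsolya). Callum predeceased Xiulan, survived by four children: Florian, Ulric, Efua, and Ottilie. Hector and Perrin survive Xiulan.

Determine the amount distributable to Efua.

Efua receives 7,000.

Ione takes one-third of 126,000 = 42,000. The remaining 84,000 passes to the descendants.
The descendants' portion (84,000) is divided at the children's generation into 4 shares of 21,000. Hector and Perrin each take 21,000. The 2 shares of the deceased (Yevgeni and Callum) are combined into a pool of 42,000.
That pool (42,000) is divided at the grandchildren's generation equally among Vidar, Orsolya, Florian, Ulric, Efua, and Ottilie: 7,000 each.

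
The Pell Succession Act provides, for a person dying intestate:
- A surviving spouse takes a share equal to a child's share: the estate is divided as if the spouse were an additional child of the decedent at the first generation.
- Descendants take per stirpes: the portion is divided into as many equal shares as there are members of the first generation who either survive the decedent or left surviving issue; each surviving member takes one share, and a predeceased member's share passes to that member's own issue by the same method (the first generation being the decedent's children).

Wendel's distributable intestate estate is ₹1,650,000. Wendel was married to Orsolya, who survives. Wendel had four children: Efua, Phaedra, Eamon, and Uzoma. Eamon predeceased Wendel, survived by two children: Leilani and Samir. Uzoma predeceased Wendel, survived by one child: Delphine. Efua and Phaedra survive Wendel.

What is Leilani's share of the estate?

Leilani receives ₹165,000.

The spouse counts as an additional share at the children's level, so there are 5 primary shares of ₹330,000. Orsolya takes one such share (₹330,000).
The children's combined portion (₹1,320,000) is divided into 4 shares of ₹330,000: Efua and Phaedra each take ₹330,000; Eamon's ₹330,000 share passes to Eamon's issue; Uzoma's ₹330,000 share passes to Uzoma's issue.
Eamon's share (₹330,000) is divided into 2 shares of ₹165,000: Leilani and Samir each take ₹165,000.
Uzoma's share (₹330,000) passes entirely to Delphine.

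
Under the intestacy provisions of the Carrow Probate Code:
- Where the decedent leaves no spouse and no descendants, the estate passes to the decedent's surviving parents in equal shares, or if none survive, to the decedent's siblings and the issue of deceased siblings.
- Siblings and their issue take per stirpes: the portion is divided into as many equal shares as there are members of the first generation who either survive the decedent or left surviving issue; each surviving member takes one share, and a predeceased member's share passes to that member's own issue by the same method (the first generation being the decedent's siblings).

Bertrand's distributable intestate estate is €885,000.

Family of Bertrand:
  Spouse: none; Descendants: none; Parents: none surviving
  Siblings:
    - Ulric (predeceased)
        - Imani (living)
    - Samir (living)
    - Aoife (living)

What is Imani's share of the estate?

The entire €885,000 passes to the siblings and their issue.
That amount (€885,000) is divided into 3 shares of €295,000: Samir and Aoife each take €295,000; Ulric's €295,000 share passes to Ulric's issue.
Ulric's share (€295,000) passes entirely to Imani.

Imani receives €295,000.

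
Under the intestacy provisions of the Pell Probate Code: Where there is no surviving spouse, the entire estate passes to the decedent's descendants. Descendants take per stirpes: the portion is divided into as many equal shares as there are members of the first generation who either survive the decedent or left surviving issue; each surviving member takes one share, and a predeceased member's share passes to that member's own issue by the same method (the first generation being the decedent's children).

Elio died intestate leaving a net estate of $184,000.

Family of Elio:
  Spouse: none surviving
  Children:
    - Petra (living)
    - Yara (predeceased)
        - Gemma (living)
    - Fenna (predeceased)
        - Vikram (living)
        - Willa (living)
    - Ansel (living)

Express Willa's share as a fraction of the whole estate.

Willa receives 1/8 of the estate.

The entire $184,000 passes to the descendants.
That amount ($184,000) is divided into 4 shares of $46,000: Petra and Ansel each take $46,000; Yara's $46,000 share passes to Yara's issue; Fenna's $46,000 share passes to Fenna's issue.
Yara's share ($46,000) passes entirely to Gemma.
Fenna's share ($46,000) is divided into 2 shares of $23,000: Vikram and Willa each take $23,000.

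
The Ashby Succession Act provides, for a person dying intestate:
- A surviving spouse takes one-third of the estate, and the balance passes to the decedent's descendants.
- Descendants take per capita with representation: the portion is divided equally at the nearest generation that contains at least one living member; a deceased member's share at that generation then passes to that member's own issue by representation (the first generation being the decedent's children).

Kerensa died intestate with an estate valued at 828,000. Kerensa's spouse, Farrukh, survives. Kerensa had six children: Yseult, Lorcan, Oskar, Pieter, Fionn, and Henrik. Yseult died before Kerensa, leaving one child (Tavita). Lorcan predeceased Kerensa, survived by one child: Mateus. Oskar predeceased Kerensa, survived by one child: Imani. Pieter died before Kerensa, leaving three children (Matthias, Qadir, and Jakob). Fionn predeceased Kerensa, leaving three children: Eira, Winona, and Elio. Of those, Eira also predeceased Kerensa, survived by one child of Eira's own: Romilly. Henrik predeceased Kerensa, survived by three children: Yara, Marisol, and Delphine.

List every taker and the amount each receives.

Farrukh takes one-third of 828,000 = 276,000. The remaining 552,000 passes to the descendants.
No child survives, so the initial division is made at the grandchildren's generation.
The descendants' portion (552,000) is divided into 12 shares of 46,000: Tavita, Mateus, Imani, Matthias, Qadir, Jakob, Winona, Elio, Yara, Marisol, and Delphine each take 46,000; Eira's 46,000 share passes to Eira's issue.
Eira's share (46,000) passes entirely to Romilly.

Farrukh: 276,000; Tavita: 46,000; Mateus: 46,000; Imani: 46,000; Matthias: 46,000; Qadir: 46,000; Jakob: 46,000; Romilly: 46,000; Winona: 46,000; Elio: 46,000; Yara: 46,000; Marisol: 46,000; Delphine: 46,000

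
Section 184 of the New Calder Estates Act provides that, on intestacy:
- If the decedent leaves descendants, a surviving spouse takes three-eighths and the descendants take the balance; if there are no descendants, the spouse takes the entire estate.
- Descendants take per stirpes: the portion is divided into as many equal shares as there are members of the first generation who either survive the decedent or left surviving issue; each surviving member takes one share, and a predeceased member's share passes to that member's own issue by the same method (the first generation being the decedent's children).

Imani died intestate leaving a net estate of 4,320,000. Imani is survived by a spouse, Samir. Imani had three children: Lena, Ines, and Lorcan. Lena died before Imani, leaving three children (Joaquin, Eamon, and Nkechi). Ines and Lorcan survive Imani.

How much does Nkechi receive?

Samir takes three-eighths of 4,320,000 = 1,620,000. The remaining 2,700,000 passes to the descendants.
The descendants' portion (2,700,000) is divided into 3 shares of 900,000: Ines and Lorcan each take 900,000; Lena's 900,000 share passes to Lena's issue.
Lena's share (900,000) is divided into 3 shares of 300,000: Joaquin, Eamon, and Nkechi each take 300,000.

Nkechi receives 300,000.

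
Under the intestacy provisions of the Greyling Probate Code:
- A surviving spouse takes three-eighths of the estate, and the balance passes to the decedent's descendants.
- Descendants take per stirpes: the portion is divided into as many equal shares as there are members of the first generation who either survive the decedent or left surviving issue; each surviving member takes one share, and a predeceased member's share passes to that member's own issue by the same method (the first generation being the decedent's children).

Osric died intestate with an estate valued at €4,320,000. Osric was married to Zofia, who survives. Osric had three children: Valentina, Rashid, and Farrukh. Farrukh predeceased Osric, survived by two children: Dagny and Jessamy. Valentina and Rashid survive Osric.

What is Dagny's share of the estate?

Zofia takes three-eighths of €4,320,000 = €1,620,000. The remaining €2,700,000 passes to the descendants.
The descendants' portion (€2,700,000) is divided into 3 shares of €900,000: Valentina and Rashid each take €900,000; Farrukh's €900,000 share passes to Farrukh's issue.
Farrukh's share (€900,000) is divided into 2 shares of €450,000: Dagny and Jessamy each take €450,000.

Dagny receives €450,000.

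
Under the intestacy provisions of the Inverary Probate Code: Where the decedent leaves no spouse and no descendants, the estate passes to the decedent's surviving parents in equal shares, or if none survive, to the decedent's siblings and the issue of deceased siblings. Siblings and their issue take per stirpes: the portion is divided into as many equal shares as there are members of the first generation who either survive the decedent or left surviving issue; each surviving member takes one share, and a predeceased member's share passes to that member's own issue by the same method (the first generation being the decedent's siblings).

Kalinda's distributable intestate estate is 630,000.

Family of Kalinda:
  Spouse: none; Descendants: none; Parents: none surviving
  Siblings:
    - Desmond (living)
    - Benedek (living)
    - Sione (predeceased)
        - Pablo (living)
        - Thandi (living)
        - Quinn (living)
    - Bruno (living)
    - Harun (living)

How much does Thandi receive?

The entire 630,000 passes to the siblings and their issue.
That amount (630,000) is divided into 5 shares of 126,000: Desmond, Benedek, Bruno, and Harun each take 126,000; Sione's 126,000 share passes to Sione's issue.
Sione's share (126,000) is divided into 3 shares of 42,000: Pablo, Thandi, and Quinn each take 42,000.

Thandi receives 42,000.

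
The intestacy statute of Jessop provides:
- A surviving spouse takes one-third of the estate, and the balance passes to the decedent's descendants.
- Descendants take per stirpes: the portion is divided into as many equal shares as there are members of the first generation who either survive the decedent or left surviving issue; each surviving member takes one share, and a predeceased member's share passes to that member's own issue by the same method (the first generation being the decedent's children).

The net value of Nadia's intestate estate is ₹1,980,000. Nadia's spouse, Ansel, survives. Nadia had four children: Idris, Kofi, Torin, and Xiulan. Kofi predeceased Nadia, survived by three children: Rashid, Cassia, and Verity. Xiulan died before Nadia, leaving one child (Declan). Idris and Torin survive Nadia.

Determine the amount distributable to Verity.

Verity receives ₹110,000.

Ansel takes one-third of ₹1,980,000 = ₹660,000. The remaining ₹1,320,000 passes to the descendants.
The descendants' portion (₹1,320,000) is divided into 4 shares of ₹330,000: Idris and Torin each take ₹330,000; Kofi's ₹330,000 share passes to Kofi's issue; Xiulan's ₹330,000 share passes to Xiulan's issue.
Kofi's share (₹330,000) is divided into 3 shares of ₹110,000: Rashid, Cassia, and Verity each take ₹110,000.
Xiulan's share (₹330,000) passes entirely to Declan.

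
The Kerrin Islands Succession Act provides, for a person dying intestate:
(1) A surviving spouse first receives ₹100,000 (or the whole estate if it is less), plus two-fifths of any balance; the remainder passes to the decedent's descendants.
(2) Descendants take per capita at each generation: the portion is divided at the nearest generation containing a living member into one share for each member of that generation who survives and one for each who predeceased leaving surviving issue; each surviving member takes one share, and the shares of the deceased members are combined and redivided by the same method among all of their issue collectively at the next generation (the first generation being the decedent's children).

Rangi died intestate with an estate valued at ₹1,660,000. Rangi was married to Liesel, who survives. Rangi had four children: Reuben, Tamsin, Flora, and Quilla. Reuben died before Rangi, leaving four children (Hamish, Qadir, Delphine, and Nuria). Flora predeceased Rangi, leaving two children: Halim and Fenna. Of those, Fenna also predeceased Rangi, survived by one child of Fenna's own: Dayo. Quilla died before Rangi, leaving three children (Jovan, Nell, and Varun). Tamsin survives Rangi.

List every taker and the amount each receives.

Liesel: ₹724,000; Hamish: ₹78,000; Qadir: ₹78,000; Delphine: ₹78,000; Nuria: ₹78,000; Tamsin: ₹234,000; Halim: ₹78,000; Dayo: ₹78,000; Jovan: ₹78,000; Nell: ₹78,000; Varun: ₹78,000

Liesel first takes ₹100,000, leaving a balance of ₹1,560,000. Liesel then takes two-fifths of the balance (₹624,000), for a total of ₹724,000. The remaining ₹936,000 passes to the descendants.
The descendants' portion (₹936,000) is divided at the children's generation into 4 shares of ₹234,000. Tamsin takes ₹234,000. The 3 shares of the deceased (Reuben, Flora, and Quilla) are combined into a pool of ₹702,000.
That pool (₹702,000) is divided at the grandchildren's generation into 9 shares of ₹78,000. Hamish, Qadir, Delphine, Nuria, Halim, Jovan, Nell, and Varun each take ₹78,000. The remaining share for the deceased Fenna (₹78,000) is carried to the next generation.
That pool (₹78,000) passes entirely to Dayo, the sole taker at the great-grandchildren's generation.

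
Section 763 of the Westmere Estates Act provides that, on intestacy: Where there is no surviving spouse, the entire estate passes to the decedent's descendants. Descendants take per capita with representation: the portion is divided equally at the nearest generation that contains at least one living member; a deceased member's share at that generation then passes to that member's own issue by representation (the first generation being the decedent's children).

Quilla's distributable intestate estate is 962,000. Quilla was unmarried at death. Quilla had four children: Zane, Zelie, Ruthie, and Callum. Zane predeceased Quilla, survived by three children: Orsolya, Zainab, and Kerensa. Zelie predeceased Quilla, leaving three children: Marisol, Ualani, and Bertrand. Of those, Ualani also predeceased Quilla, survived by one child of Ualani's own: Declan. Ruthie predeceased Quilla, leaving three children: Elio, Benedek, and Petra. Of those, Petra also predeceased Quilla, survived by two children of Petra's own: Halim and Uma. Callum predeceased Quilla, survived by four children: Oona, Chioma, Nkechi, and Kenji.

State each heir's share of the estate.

Orsolya: 74,000; Zainab: 74,000; Kerensa: 74,000; Marisol: 74,000; Declan: 74,000; Bertrand: 74,000; Elio: 74,000; Benedek: 74,000; Halim: 37,000; Uma: 37,000; Oona: 74,000; Chioma: 74,000; Nkechi: 74,000; Kenji: 74,000

The entire 962,000 passes to the descendants.
No child survives, so the initial division is made at the grandchildren's generation.
That amount (962,000) is divided into 13 shares of 74,000: Orsolya, Zainab, Kerensa, Marisol, Bertrand, Elio, Benedek, Oona, Chioma, Nkechi, and Kenji each take 74,000; Ualani's 74,000 share passes to Ualani's issue; Petra's 74,000 share passes to Petra's issue.
Ualani's share (74,000) passes entirely to Declan.
Petra's share (74,000) is divided into 2 shares of 37,000: Halim and Uma each take 37,000.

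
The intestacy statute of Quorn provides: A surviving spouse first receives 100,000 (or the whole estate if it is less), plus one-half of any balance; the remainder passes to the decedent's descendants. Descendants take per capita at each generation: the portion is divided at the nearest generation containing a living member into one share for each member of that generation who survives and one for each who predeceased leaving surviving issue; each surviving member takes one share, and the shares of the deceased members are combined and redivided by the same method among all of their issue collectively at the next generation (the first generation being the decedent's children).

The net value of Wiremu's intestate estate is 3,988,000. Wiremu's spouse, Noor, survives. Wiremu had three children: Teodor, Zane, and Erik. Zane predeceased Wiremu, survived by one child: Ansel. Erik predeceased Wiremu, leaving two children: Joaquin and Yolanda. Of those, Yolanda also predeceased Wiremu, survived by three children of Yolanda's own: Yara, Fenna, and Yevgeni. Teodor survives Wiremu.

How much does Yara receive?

Noor first takes 100,000, leaving a balance of 3,888,000. Noor then takes one-half of the balance (1,944,000), for a total of 2,044,000. The remaining 1,944,000 passes to the descendants.
The descendants' portion (1,944,000) is divided at the children's generation into 3 shares of 648,000. Teodor takes 648,000. The 2 shares of the deceased (Zane and Erik) are combined into a pool of 1,296,000.
That pool (1,296,000) is divided at the grandchildren's generation into 3 shares of 432,000. Ansel and Joaquin each take 432,000. The remaining share for the deceased Yolanda (432,000) is carried to the next generation.
That pool (432,000) is divided at the great-grandchildren's generation equally among Yara, Fenna, and Yevgeni: 144,000 each.

Yara receives 144,000.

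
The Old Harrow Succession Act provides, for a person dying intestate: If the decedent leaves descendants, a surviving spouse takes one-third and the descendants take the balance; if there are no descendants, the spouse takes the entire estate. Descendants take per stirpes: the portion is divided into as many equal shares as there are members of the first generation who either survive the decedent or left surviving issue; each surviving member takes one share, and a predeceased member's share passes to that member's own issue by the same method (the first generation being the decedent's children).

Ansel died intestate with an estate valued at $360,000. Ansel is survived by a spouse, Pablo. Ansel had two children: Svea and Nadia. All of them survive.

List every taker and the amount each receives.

Pablo takes one-third of $360,000 = $120,000. The remaining $240,000 passes to the descendants.
The descendants' portion ($240,000) is divided into 2 shares of $120,000: Svea and Nadia each take $120,000.

Pablo: $120,000; Svea: $120,000; Nadia: $120,000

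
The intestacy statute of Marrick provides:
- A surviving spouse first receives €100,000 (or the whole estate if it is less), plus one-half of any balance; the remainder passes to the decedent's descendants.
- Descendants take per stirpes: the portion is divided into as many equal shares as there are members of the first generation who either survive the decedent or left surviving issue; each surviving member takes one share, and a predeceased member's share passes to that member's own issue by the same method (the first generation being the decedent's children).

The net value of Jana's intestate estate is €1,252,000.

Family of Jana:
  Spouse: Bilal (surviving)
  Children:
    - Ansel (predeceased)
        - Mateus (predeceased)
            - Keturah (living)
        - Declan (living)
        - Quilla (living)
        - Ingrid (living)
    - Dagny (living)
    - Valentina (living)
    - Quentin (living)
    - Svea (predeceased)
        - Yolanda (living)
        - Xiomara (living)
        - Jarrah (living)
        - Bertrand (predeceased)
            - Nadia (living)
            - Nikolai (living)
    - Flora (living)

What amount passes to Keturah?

Bilal first takes €100,000, leaving a balance of €1,152,000. Bilal then takes one-half of the balance (€576,000), for a total of €676,000. The remaining €576,000 passes to the descendants.
The descendants' portion (€576,000) is divided into 6 shares of €96,000: Dagny, Valentina, Quentin, and Flora each take €96,000; Ansel's €96,000 share passes to Ansel's issue; Svea's €96,000 share passes to Svea's issue.
Ansel's share (€96,000) is divided into 4 shares of €24,000: Declan, Quilla, and Ingrid each take €24,000; Mateus's €24,000 share passes to Mateus's issue.
Mateus's share (€24,000) passes entirely to Keturah.
Svea's share (€96,000) is divided into 4 shares of €24,000: Yolanda, Xiomara, and Jarrah each take €24,000; Bertrand's €24,000 share passes to Bertrand's issue.
Bertrand's share (€24,000) is divided into 2 shares of €12,000: Nadia and Nikolai each take €12,000.

Keturah receives €24,000.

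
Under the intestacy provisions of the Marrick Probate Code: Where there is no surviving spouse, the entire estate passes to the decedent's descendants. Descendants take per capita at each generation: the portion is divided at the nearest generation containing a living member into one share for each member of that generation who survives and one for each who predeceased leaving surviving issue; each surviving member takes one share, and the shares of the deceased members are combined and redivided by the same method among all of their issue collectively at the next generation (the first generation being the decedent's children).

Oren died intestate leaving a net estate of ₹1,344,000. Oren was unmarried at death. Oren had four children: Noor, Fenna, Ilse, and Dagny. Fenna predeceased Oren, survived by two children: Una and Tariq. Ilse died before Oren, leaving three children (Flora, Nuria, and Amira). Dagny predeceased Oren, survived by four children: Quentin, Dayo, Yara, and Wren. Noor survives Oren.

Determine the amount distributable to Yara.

Yara receives ₹112,000.

The entire ₹1,344,000 passes to the descendants.
That amount (₹1,344,000) is divided at the children's generation into 4 shares of ₹336,000. Noor takes ₹336,000. The 3 shares of the deceased (Fenna, Ilse, and Dagny) are combined into a pool of ₹1,008,000.
That pool (₹1,008,000) is divided at the grandchildren's generation equally among Una, Tariq, Flora, Nuria, Amira, Quentin, Dayo, Yara, and Wren: ₹112,000 each.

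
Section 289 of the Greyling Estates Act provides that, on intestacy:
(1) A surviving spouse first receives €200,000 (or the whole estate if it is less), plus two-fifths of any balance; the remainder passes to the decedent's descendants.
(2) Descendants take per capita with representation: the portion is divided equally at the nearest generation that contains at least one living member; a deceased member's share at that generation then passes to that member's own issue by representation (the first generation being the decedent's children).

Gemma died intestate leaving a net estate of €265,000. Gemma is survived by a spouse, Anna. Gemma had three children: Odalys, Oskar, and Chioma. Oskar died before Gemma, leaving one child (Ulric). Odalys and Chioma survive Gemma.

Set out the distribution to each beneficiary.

Anna: €226,000; Odalys: €13,000; Ulric: €13,000; Chioma: €13,000

Anna first takes €200,000, leaving a balance of €65,000. Anna then takes two-fifths of the balance (€26,000), for a total of €226,000. The remaining €39,000 passes to the descendants.
The descendants' portion (€39,000) is divided into 3 shares of €13,000: Odalys and Chioma each take €13,000; Oskar's €13,000 share passes to Oskar's issue.
Oskar's share (€13,000) passes entirely to Ulric.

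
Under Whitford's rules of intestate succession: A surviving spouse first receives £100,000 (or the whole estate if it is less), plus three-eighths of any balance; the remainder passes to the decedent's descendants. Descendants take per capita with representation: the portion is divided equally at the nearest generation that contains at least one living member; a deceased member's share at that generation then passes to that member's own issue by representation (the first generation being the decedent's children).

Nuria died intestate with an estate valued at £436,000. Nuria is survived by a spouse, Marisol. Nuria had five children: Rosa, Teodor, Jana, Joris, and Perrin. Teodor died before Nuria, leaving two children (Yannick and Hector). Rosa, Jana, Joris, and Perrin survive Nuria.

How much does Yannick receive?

Yannick receives £21,000.

Marisol first takes £100,000, leaving a balance of £336,000. Marisol then takes three-eighths of the balance (£126,000), for a total of £226,000. The remaining £210,000 passes to the descendants.
The descendants' portion (£210,000) is divided into 5 shares of £42,000: Rosa, Jana, Joris, and Perrin each take £42,000; Teodor's £42,000 share passes to Teodor's issue.
Teodor's share (£42,000) is divided into 2 shares of £21,000: Yannick and Hector each take £21,000.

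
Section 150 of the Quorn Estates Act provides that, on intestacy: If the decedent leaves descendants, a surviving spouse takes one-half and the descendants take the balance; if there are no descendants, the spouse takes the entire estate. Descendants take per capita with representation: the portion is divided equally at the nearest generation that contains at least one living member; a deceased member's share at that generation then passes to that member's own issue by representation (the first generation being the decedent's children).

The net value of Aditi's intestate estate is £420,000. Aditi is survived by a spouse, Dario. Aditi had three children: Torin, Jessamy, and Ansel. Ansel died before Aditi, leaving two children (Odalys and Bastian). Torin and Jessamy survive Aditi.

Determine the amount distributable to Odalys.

Odalys receives £35,000.

Dario takes one-half of £420,000 = £210,000. The remaining £210,000 passes to the descendants.
The descendants' portion (£210,000) is divided into 3 shares of £70,000: Torin and Jessamy each take £70,000; Ansel's £70,000 share passes to Ansel's issue.
Ansel's share (£70,000) is divided into 2 shares of £35,000: Odalys and Bastian each take £35,000.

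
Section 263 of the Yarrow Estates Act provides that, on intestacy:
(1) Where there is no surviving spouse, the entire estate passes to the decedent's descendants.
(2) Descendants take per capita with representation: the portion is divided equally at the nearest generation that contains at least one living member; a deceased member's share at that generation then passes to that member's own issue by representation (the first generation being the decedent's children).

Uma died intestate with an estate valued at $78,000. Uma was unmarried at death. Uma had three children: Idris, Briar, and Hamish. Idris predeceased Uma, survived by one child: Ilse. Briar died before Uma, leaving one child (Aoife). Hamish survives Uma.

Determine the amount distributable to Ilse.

The entire $78,000 passes to the descendants.
That amount ($78,000) is divided into 3 shares of $26,000: Hamish takes $26,000; Idris's $26,000 share passes to Idris's issue; Briar's $26,000 share passes to Briar's issue.
Idris's share ($26,000) passes entirely to Ilse.
Briar's share ($26,000) passes entirely to Aoife.

Ilse receives $26,000.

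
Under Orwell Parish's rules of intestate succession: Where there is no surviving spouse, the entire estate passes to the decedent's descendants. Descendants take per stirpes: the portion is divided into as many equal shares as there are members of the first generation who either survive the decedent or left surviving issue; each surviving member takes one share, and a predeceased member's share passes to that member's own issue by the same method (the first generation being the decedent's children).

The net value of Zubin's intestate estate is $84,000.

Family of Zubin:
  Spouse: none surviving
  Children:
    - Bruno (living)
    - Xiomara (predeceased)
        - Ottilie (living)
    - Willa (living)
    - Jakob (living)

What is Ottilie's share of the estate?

Ottilie receives $21,000.

The entire $84,000 passes to the descendants.
That amount ($84,000) is divided into 4 shares of $21,000: Bruno, Willa, and Jakob each take $21,000; Xiomara's $21,000 share passes to Xiomara's issue.
Xiomara's share ($21,000) passes entirely to Ottilie.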